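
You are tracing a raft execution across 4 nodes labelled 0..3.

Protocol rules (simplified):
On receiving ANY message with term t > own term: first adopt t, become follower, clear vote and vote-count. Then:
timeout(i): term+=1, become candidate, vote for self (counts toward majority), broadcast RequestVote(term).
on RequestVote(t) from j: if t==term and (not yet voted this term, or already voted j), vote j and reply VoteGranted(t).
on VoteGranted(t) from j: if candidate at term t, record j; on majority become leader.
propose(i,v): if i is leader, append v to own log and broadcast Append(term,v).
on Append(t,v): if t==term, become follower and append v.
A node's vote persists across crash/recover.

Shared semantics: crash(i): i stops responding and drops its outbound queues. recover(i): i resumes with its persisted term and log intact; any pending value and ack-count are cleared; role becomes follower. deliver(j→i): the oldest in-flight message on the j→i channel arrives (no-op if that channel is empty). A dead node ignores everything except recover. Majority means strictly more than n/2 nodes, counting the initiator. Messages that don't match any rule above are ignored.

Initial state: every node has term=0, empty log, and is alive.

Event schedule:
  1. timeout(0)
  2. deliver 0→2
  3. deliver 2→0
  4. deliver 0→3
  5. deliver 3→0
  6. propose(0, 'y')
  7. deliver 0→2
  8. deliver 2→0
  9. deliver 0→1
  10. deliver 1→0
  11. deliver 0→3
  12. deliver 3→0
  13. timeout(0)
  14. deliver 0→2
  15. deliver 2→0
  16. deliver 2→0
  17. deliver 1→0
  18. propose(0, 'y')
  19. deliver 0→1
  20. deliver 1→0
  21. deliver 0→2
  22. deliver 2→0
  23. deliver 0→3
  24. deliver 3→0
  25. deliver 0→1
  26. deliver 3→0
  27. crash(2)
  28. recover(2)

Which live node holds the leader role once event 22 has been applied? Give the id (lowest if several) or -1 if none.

1. timeout(0):  <0:cand t1 ->
2. deliver 0→2:  <2:foll t1 ->
3. deliver 2→0:  nop
4. deliver 0→3:  <3:foll t1 ->
5. deliver 3→0:  <0:lead t1 ->
6. propose(0,'y'):  <0:lead t1 y>
7. deliver 0→2:  <2:foll t1 y>
8. deliver 2→0:  nop
9. deliver 0→1:  <1:foll t1 ->
10. deliver 1→0:  nop
11. deliver 0→3:  <3:foll t1 y>
12. deliver 3→0:  nop
13. timeout(0):  <0:cand t2 y>
14. deliver 0→2:  <2:foll t2 y>
15. deliver 2→0:  nop
16. deliver 2→0:  nop
17. deliver 1→0:  nop
18. propose(0,'y'):  nop
19. deliver 0→1:  <1:foll t1 y>
20. deliver 1→0:  nop
21. deliver 0→2:  nop
22. deliver 2→0:  nop

-1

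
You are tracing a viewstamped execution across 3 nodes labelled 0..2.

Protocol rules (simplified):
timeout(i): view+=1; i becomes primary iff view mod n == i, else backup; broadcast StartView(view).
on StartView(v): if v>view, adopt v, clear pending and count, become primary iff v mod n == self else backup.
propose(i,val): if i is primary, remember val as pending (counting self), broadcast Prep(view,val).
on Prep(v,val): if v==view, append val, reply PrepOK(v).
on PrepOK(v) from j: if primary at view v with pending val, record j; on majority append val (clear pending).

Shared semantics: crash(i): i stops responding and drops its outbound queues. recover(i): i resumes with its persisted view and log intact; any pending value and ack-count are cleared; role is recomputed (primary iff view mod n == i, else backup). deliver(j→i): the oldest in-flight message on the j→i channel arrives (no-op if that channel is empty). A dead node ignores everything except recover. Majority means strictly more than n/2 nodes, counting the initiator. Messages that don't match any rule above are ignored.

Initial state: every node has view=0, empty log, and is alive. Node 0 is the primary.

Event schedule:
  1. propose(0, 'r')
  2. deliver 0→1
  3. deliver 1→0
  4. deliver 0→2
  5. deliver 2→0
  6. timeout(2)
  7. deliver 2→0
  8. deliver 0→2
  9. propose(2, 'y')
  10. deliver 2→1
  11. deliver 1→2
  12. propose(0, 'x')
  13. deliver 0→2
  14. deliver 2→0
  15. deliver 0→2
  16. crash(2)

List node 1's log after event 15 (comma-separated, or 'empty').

r

[1] propose(0,'r') → ∅
[2] deliver 0→1 → N1(back v0 [r])
[3] deliver 1→0 → N0(prim v0 [r])
[4] deliver 0→2 → N2(back v0 [r])
[5] deliver 2→0 → ∅
[6] timeout(2) → N2(back v1 [r])
[7] deliver 2→0 → N0(back v1 [r])
[8] deliver 0→2 → ∅
[9] propose(2,'y') → ∅
[10] deliver 2→1 → N1(prim v1 [r])
[11] deliver 1→2 → ∅
[12] propose(0,'x') → ∅
[13] deliver 0→2 → ∅
[14] deliver 2→0 → ∅
[15] deliver 0→2 → ∅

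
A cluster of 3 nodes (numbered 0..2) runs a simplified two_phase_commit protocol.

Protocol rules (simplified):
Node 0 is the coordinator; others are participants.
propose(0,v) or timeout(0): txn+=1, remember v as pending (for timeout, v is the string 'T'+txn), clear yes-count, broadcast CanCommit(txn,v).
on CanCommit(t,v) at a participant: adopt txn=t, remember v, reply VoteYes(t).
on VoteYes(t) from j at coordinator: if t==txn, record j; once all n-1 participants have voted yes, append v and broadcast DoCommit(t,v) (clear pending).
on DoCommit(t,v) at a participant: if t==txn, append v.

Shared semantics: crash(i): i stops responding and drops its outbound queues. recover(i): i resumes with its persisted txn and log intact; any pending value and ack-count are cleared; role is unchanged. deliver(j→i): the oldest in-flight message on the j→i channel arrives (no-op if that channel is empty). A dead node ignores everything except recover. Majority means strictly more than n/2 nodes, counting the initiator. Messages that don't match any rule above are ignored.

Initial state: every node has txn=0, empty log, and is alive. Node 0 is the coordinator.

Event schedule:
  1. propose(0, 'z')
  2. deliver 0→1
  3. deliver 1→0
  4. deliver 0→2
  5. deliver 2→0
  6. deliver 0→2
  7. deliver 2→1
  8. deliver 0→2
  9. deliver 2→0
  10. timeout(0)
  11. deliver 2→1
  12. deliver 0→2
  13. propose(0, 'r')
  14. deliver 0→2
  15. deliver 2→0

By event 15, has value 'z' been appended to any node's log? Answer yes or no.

1. propose(0,'z'):  <0:coor t1 ->
2. deliver 0→1:  <1:part t1 ->
3. deliver 1→0:  nop
4. deliver 0→2:  <2:part t1 ->
5. deliver 2→0:  <0:coor t1 z>
6. deliver 0→2:  <2:part t1 z>
7. deliver 2→1:  nop
8. deliver 0→2:  nop
9. deliver 2→0:  nop
10. timeout(0):  <0:coor t2 z>
11. deliver 2→1:  nop
12. deliver 0→2:  <2:part t2 z>
13. propose(0,'r'):  <0:coor t3 z>
14. deliver 0→2:  <2:part t3 z>
15. deliver 2→0:  nop

yes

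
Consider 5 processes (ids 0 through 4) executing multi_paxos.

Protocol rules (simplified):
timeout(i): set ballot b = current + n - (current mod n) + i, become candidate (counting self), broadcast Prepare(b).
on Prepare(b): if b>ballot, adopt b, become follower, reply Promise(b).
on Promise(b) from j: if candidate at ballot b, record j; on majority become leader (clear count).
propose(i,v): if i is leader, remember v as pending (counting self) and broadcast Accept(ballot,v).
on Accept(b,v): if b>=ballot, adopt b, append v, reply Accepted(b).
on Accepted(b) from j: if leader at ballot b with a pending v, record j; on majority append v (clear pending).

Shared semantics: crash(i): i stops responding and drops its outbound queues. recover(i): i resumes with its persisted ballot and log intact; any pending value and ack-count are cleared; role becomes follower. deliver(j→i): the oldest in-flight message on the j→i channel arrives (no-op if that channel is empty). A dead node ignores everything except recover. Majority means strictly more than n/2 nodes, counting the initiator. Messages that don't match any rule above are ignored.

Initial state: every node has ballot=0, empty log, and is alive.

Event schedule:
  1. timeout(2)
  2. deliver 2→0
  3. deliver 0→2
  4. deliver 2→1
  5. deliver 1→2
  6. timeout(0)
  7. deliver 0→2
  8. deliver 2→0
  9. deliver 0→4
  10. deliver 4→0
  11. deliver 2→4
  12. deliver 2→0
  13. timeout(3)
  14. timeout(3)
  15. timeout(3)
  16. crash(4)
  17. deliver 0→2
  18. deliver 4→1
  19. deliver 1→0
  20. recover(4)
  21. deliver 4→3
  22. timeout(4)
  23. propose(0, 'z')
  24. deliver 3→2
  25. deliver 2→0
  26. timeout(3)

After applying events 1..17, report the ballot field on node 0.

[1] timeout(2) → N2(cand b7 [-])
[2] deliver 2→0 → N0(foll b7 [-])
[3] deliver 0→2 → ∅
[4] deliver 2→1 → N1(foll b7 [-])
[5] deliver 1→2 → N2(lead b7 [-])
[6] timeout(0) → N0(cand b10 [-])
[7] deliver 0→2 → N2(foll b10 [-])
[8] deliver 2→0 → ∅
[9] deliver 0→4 → N4(foll b10 [-])
[10] deliver 4→0 → N0(lead b10 [-])
[11] deliver 2→4 → ∅
[12] deliver 2→0 → ∅
[13] timeout(3) → N3(cand b8 [-])
[14] timeout(3) → N3(cand b13 [-])
[15] timeout(3) → N3(cand b18 [-])
[16] crash(4) → N4(✗foll b10 [-])
[17] deliver 0→2 → ∅

10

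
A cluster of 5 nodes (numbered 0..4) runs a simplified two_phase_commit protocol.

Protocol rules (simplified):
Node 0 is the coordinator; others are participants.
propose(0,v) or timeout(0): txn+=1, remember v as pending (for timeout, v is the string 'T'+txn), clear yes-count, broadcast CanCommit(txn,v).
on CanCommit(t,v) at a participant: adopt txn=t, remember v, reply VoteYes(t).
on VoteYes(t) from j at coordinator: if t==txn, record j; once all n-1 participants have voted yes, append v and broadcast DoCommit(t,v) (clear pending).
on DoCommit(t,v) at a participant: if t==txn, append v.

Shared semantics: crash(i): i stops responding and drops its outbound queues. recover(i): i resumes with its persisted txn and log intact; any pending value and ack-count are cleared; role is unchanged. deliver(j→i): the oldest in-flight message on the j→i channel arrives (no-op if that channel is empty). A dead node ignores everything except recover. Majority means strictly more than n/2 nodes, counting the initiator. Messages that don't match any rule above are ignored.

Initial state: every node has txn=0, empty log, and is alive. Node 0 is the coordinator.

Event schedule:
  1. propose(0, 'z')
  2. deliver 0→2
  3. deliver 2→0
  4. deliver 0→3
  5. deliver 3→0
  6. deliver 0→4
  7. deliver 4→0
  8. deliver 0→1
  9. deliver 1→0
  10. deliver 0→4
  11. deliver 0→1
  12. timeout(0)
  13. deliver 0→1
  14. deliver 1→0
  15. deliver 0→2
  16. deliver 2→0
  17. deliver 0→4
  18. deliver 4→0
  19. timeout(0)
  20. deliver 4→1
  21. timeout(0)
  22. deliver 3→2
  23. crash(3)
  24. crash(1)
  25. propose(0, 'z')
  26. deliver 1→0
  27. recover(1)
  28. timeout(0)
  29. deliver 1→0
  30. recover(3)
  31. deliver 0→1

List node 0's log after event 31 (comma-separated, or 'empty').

[1] propose(0,'z') → N0(coor t1 [-])
[2] deliver 0→2 → N2(part t1 [-])
[3] deliver 2→0 → ∅
[4] deliver 0→3 → N3(part t1 [-])
[5] deliver 3→0 → ∅
[6] deliver 0→4 → N4(part t1 [-])
[7] deliver 4→0 → ∅
[8] deliver 0→1 → N1(part t1 [-])
[9] deliver 1→0 → N0(coor t1 [z])
[10] deliver 0→4 → N4(part t1 [z])
[11] deliver 0→1 → N1(part t1 [z])
[12] timeout(0) → N0(coor t2 [z])
[13] deliver 0→1 → N1(part t2 [z])
[14] deliver 1→0 → ∅
[15] deliver 0→2 → N2(part t1 [z])
[16] deliver 2→0 → ∅
[17] deliver 0→4 → N4(part t2 [z])
[18] deliver 4→0 → ∅
[19] timeout(0) → N0(coor t3 [z])
[20] deliver 4→1 → ∅
[21] timeout(0) → N0(coor t4 [z])
[22] deliver 3→2 → ∅
[23] crash(3) → N3(✗part t1 [-])
[24] crash(1) → N1(✗part t2 [z])
[25] propose(0,'z') → N0(coor t5 [z])
[26] deliver 1→0 → ∅
[27] recover(1) → N1(part t2 [z])
[28] timeout(0) → N0(coor t6 [z])
[29] deliver 1→0 → ∅
[30] recover(3) → N3(part t1 [-])
[31] deliver 0→1 → N1(part t3 [z])

z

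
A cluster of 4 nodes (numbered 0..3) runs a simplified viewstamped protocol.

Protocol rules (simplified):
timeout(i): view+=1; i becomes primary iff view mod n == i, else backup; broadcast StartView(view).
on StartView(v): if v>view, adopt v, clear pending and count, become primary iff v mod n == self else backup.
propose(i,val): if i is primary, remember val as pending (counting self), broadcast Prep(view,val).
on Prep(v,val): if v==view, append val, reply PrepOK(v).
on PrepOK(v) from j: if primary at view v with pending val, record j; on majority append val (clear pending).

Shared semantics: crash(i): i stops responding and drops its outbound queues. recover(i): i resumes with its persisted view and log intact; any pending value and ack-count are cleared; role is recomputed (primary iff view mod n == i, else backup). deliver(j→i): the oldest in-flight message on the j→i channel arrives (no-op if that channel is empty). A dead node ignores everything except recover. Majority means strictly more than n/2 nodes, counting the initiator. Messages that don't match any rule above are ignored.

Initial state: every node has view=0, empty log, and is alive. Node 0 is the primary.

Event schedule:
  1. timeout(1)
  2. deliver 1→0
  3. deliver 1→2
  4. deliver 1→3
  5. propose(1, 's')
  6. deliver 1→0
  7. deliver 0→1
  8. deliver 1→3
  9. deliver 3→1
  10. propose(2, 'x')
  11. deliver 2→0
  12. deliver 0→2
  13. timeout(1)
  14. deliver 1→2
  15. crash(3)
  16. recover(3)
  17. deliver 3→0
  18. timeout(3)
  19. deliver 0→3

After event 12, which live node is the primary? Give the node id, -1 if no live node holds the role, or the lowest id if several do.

1

e1 timeout(1): 1[prim,v=1,-]
e2 deliver 1→0: 0[back,v=1,-]
e3 deliver 1→2: 2[back,v=1,-]
e4 deliver 1→3: 3[back,v=1,-]
e5 propose(1,'s'): ·
e6 deliver 1→0: 0[back,v=1,s]
e7 deliver 0→1: ·
e8 deliver 1→3: 3[back,v=1,s]
e9 deliver 3→1: 1[prim,v=1,s]
e10 propose(2,'x'): ·
e11 deliver 2→0: ·
e12 deliver 0→2: ·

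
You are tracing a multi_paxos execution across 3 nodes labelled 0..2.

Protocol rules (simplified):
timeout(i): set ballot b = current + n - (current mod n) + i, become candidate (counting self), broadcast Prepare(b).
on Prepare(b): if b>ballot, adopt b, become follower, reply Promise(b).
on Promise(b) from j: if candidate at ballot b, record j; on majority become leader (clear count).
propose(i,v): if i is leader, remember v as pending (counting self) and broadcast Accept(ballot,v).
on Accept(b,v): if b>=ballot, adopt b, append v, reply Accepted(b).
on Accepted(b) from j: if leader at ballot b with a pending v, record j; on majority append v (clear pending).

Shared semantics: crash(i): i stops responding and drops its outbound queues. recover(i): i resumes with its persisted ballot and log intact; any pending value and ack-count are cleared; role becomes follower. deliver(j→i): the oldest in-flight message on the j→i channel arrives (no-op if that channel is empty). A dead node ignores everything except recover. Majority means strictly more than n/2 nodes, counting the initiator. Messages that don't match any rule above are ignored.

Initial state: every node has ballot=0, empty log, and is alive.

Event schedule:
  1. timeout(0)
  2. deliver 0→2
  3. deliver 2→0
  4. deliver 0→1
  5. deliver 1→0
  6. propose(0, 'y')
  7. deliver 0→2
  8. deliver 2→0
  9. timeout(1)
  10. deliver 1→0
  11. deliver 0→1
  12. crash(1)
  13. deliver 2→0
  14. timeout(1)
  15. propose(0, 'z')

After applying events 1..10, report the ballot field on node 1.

[1] timeout(0) → N0(cand b3 [-])
[2] deliver 0→2 → N2(foll b3 [-])
[3] deliver 2→0 → N0(lead b3 [-])
[4] deliver 0→1 → N1(foll b3 [-])
[5] deliver 1→0 → ∅
[6] propose(0,'y') → ∅
[7] deliver 0→2 → N2(foll b3 [y])
[8] deliver 2→0 → N0(lead b3 [y])
[9] timeout(1) → N1(cand b7 [-])
[10] deliver 1→0 → N0(foll b7 [y])

7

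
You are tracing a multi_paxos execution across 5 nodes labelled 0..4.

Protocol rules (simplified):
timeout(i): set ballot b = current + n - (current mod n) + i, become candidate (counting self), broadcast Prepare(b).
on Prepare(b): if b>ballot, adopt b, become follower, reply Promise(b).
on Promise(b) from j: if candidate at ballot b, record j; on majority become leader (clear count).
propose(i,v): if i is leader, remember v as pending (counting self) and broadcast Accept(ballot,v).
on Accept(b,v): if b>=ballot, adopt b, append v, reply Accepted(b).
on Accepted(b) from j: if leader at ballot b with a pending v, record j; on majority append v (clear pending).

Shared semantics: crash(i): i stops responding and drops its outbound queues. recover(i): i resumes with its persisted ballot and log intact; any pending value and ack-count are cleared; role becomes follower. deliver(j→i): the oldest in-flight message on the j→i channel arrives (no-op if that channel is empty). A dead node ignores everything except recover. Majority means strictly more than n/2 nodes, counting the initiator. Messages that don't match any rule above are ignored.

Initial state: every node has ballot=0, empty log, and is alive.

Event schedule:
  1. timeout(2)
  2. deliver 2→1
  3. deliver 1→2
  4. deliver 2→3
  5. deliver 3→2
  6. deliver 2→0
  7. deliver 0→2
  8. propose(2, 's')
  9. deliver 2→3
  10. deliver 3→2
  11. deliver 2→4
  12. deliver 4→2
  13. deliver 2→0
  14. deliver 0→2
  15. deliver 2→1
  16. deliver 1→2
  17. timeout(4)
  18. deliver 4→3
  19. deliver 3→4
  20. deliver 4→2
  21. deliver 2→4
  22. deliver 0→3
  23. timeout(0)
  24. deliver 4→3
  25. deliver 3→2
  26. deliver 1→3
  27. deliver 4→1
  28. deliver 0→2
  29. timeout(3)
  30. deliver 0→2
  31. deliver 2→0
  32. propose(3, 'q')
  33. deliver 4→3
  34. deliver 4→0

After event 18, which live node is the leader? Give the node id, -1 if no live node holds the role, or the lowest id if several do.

2

e1 timeout(2): 2[cand,b=7,-]
e2 deliver 2→1: 1[foll,b=7,-]
e3 deliver 1→2: ·
e4 deliver 2→3: 3[foll,b=7,-]
e5 deliver 3→2: 2[lead,b=7,-]
e6 deliver 2→0: 0[foll,b=7,-]
e7 deliver 0→2: ·
e8 propose(2,'s'): ·
e9 deliver 2→3: 3[foll,b=7,s]
e10 deliver 3→2: ·
e11 deliver 2→4: 4[foll,b=7,-]
e12 deliver 4→2: ·
e13 deliver 2→0: 0[foll,b=7,s]
e14 deliver 0→2: 2[lead,b=7,s]
e15 deliver 2→1: 1[foll,b=7,s]
e16 deliver 1→2: ·
e17 timeout(4): 4[cand,b=14,-]
e18 deliver 4→3: 3[foll,b=14,s]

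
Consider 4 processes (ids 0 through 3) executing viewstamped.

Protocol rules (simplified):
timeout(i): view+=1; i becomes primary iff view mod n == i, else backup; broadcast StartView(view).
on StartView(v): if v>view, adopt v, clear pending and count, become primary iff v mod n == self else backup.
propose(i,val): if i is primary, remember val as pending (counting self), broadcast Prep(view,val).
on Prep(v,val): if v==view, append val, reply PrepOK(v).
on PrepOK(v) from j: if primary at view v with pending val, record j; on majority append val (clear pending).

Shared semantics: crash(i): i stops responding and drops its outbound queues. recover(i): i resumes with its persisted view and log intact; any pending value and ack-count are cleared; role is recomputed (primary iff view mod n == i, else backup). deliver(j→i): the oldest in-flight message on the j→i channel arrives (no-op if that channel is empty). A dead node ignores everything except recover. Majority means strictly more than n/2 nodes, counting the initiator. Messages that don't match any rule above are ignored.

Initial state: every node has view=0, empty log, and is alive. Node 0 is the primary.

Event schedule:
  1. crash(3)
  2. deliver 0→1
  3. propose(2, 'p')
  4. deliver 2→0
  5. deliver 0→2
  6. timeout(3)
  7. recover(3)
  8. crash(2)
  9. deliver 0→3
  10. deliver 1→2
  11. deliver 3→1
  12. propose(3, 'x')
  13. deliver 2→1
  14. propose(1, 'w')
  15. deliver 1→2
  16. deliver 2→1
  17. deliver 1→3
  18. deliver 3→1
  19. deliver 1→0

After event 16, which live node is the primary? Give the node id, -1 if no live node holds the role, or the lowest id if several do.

after 1 — crash(3): n3:✗back/v0/[-]
after 2 — deliver 0→1: ·
after 3 — propose(2,'p'): ·
after 4 — deliver 2→0: ·
after 5 — deliver 0→2: ·
after 6 — timeout(3): ·
after 7 — recover(3): n3:back/v0/[-]
after 8 — crash(2): n2:✗back/v0/[-]
after 9 — deliver 0→3: ·
after 10 — deliver 1→2: ·
after 11 — deliver 3→1: ·
after 12 — propose(3,'x'): ·
after 13 — deliver 2→1: ·
after 14 — propose(1,'w'): ·
after 15 — deliver 1→2: ·
after 16 — deliver 2→1: ·

0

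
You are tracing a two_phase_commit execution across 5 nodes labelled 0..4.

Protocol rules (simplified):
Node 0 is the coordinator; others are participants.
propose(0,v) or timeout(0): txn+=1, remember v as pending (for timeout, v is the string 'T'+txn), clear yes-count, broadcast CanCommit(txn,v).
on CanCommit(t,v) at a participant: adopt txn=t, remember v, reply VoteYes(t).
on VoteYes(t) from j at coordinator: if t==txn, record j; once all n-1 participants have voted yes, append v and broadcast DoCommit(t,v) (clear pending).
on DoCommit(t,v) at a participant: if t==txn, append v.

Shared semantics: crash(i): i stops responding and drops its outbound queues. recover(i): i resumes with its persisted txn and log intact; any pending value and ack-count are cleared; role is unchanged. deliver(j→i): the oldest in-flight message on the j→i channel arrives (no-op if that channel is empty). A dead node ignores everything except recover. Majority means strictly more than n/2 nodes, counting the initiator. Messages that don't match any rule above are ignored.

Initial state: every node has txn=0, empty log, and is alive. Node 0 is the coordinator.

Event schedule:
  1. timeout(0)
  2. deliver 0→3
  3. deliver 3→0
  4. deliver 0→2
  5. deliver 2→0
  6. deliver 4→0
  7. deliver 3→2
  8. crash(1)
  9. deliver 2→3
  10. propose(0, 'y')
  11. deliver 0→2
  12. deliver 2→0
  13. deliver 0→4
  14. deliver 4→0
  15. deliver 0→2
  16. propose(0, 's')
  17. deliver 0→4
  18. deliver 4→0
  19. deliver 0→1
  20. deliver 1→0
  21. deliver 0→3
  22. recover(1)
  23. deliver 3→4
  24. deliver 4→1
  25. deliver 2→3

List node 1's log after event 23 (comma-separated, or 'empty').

e1 timeout(0): 0[coor,t=1,-]
e2 deliver 0→3: 3[part,t=1,-]
e3 deliver 3→0: ·
e4 deliver 0→2: 2[part,t=1,-]
e5 deliver 2→0: ·
e6 deliver 4→0: ·
e7 deliver 3→2: ·
e8 crash(1): 1[✗part,t=0,-]
e9 deliver 2→3: ·
e10 propose(0,'y'): 0[coor,t=2,-]
e11 deliver 0→2: 2[part,t=2,-]
e12 deliver 2→0: ·
e13 deliver 0→4: 4[part,t=1,-]
e14 deliver 4→0: ·
e15 deliver 0→2: ·
e16 propose(0,'s'): 0[coor,t=3,-]
e17 deliver 0→4: 4[part,t=2,-]
e18 deliver 4→0: ·
e19 deliver 0→1: ·
e20 deliver 1→0: ·
e21 deliver 0→3: 3[part,t=2,-]
e22 recover(1): 1[part,t=0,-]
e23 deliver 3→4: ·

empty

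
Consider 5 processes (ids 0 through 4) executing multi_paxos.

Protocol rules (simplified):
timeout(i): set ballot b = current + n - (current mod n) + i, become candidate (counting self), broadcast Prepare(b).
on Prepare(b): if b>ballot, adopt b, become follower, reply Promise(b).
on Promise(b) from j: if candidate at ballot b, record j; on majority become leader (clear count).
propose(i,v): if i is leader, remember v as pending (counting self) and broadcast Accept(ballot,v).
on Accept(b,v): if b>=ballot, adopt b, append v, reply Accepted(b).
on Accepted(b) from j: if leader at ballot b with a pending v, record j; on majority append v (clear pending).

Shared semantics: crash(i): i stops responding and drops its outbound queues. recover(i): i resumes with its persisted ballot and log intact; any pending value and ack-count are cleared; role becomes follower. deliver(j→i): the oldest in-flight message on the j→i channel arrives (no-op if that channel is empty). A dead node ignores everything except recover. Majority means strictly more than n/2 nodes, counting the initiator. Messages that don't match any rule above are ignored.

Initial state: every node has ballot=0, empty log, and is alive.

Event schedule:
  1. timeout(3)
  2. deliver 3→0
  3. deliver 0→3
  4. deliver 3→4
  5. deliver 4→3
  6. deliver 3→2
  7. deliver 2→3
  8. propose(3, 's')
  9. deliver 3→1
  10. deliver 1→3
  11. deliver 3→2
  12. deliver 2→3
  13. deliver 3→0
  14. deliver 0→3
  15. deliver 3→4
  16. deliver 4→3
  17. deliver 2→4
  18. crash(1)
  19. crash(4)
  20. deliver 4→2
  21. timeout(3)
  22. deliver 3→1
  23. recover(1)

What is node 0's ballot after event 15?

8

after 1 — timeout(3): n3:cand/b8/[-]
after 2 — deliver 3→0: n0:foll/b8/[-]
after 3 — deliver 0→3: ·
after 4 — deliver 3→4: n4:foll/b8/[-]
after 5 — deliver 4→3: n3:lead/b8/[-]
after 6 — deliver 3→2: n2:foll/b8/[-]
after 7 — deliver 2→3: ·
after 8 — propose(3,'s'): ·
after 9 — deliver 3→1: n1:foll/b8/[-]
after 10 — deliver 1→3: ·
after 11 — deliver 3→2: n2:foll/b8/[s]
after 12 — deliver 2→3: ·
after 13 — deliver 3→0: n0:foll/b8/[s]
after 14 — deliver 0→3: n3:lead/b8/[s]
after 15 — deliver 3→4: n4:foll/b8/[s]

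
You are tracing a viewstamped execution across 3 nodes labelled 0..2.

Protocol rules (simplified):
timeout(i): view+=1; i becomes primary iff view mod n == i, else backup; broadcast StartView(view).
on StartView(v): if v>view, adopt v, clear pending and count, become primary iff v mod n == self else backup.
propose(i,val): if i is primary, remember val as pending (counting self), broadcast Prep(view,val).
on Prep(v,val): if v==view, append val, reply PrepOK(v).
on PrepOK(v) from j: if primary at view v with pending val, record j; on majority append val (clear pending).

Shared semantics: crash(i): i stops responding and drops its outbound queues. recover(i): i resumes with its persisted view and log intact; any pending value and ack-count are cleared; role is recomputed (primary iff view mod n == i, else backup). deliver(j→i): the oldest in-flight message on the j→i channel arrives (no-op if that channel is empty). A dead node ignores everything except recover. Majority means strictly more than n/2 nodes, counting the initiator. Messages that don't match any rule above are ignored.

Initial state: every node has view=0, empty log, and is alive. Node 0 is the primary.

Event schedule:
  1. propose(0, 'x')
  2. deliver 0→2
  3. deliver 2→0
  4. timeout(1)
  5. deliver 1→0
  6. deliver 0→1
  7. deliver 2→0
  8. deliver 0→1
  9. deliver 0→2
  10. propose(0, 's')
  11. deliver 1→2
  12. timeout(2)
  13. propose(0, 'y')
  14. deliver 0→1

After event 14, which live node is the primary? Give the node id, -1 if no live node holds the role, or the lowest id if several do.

e1 propose(0,'x'): ·
e2 deliver 0→2: 2[back,v=0,x]
e3 deliver 2→0: 0[prim,v=0,x]
e4 timeout(1): 1[prim,v=1,-]
e5 deliver 1→0: 0[back,v=1,x]
e6 deliver 0→1: ·
e7 deliver 2→0: ·
e8 deliver 0→1: ·
e9 deliver 0→2: ·
e10 propose(0,'s'): ·
e11 deliver 1→2: 2[back,v=1,x]
e12 timeout(2): 2[prim,v=2,x]
e13 propose(0,'y'): ·
e14 deliver 0→1: ·

1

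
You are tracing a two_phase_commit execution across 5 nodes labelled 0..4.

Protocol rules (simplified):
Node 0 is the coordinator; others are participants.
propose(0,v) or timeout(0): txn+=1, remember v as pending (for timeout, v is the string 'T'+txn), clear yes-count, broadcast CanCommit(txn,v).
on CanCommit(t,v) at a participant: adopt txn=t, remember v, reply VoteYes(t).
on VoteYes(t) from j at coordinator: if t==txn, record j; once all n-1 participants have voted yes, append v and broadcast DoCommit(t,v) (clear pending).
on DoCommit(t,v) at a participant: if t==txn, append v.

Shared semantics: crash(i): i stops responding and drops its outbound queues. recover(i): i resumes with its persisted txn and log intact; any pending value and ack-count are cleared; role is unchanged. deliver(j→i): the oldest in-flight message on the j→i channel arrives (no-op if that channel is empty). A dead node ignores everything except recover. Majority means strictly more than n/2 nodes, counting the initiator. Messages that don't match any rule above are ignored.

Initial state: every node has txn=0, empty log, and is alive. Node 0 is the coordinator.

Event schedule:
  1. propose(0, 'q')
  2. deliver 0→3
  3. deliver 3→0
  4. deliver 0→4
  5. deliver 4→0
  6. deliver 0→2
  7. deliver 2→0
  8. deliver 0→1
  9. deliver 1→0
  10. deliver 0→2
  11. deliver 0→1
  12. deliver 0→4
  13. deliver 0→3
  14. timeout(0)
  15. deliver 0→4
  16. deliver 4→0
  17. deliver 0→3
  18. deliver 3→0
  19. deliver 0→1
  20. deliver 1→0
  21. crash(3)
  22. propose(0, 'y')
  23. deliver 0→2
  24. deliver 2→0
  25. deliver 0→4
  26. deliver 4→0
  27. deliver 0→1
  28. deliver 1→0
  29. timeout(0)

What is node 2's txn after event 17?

e1 propose(0,'q'): 0[coor,t=1,-]
e2 deliver 0→3: 3[part,t=1,-]
e3 deliver 3→0: ·
e4 deliver 0→4: 4[part,t=1,-]
e5 deliver 4→0: ·
e6 deliver 0→2: 2[part,t=1,-]
e7 deliver 2→0: ·
e8 deliver 0→1: 1[part,t=1,-]
e9 deliver 1→0: 0[coor,t=1,q]
e10 deliver 0→2: 2[part,t=1,q]
e11 deliver 0→1: 1[part,t=1,q]
e12 deliver 0→4: 4[part,t=1,q]
e13 deliver 0→3: 3[part,t=1,q]
e14 timeout(0): 0[coor,t=2,q]
e15 deliver 0→4: 4[part,t=2,q]
e16 deliver 4→0: ·
e17 deliver 0→3: 3[part,t=2,q]

1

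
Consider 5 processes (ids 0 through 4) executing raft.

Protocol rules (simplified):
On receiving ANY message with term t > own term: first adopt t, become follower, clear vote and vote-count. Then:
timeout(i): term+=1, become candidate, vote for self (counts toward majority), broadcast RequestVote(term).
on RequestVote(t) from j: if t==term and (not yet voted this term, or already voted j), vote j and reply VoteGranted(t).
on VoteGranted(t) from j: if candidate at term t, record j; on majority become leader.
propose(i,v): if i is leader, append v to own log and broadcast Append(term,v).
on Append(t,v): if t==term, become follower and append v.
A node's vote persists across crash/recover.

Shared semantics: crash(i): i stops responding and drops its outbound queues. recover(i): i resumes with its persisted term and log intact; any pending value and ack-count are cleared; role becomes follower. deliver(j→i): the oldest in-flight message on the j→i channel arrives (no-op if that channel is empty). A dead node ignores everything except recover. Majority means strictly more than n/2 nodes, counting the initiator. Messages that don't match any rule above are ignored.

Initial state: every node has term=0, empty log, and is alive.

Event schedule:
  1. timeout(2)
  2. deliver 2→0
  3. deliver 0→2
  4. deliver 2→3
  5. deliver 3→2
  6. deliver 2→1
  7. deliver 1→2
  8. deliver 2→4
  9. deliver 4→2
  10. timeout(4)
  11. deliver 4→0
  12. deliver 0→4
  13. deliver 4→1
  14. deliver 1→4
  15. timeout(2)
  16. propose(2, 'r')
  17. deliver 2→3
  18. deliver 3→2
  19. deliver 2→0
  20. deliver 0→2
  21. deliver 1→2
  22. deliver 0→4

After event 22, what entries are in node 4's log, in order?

[1] timeout(2) → N2(cand t1 [-])
[2] deliver 2→0 → N0(foll t1 [-])
[3] deliver 0→2 → ∅
[4] deliver 2→3 → N3(foll t1 [-])
[5] deliver 3→2 → N2(lead t1 [-])
[6] deliver 2→1 → N1(foll t1 [-])
[7] deliver 1→2 → ∅
[8] deliver 2→4 → N4(foll t1 [-])
[9] deliver 4→2 → ∅
[10] timeout(4) → N4(cand t2 [-])
[11] deliver 4→0 → N0(foll t2 [-])
[12] deliver 0→4 → ∅
[13] deliver 4→1 → N1(foll t2 [-])
[14] deliver 1→4 → N4(lead t2 [-])
[15] timeout(2) → N2(cand t2 [-])
[16] propose(2,'r') → ∅
[17] deliver 2→3 → N3(foll t2 [-])
[18] deliver 3→2 → ∅
[19] deliver 2→0 → ∅
[20] deliver 0→2 → ∅
[21] deliver 1→2 → ∅
[22] deliver 0→4 → ∅

empty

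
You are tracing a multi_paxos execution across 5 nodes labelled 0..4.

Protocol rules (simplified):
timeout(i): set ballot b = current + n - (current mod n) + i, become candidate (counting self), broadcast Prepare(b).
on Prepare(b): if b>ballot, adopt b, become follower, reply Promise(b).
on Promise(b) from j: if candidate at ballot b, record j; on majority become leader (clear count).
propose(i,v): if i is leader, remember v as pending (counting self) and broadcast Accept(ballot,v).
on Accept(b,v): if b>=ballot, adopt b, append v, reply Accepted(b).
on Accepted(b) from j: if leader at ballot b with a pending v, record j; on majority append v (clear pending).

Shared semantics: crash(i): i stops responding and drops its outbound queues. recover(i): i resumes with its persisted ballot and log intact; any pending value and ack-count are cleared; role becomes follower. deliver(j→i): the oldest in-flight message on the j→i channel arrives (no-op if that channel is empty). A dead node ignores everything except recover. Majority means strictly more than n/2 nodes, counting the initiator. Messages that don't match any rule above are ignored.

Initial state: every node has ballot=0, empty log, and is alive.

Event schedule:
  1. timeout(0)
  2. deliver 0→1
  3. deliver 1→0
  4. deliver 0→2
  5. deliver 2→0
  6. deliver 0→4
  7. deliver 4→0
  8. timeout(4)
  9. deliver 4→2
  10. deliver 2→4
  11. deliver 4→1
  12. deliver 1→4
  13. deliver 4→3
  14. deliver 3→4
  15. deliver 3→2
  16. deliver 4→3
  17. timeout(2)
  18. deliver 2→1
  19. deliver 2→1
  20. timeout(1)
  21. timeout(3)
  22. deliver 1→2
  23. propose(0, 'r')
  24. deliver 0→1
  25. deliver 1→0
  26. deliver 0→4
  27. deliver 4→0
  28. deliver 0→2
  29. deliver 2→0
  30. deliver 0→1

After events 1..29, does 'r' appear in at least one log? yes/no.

no

step 1 timeout(0): 0={cand,b=5,log=-}
step 2 deliver 0→1: 1={foll,b=5,log=-}
step 3 deliver 1→0: —
step 4 deliver 0→2: 2={foll,b=5,log=-}
step 5 deliver 2→0: 0={lead,b=5,log=-}
step 6 deliver 0→4: 4={foll,b=5,log=-}
step 7 deliver 4→0: —
step 8 timeout(4): 4={cand,b=14,log=-}
step 9 deliver 4→2: 2={foll,b=14,log=-}
step 10 deliver 2→4: —
step 11 deliver 4→1: 1={foll,b=14,log=-}
step 12 deliver 1→4: 4={lead,b=14,log=-}
step 13 deliver 4→3: 3={foll,b=14,log=-}
step 14 deliver 3→4: —
step 15 deliver 3→2: —
step 16 deliver 4→3: —
step 17 timeout(2): 2={cand,b=17,log=-}
step 18 deliver 2→1: 1={foll,b=17,log=-}
step 19 deliver 2→1: —
step 20 timeout(1): 1={cand,b=21,log=-}
step 21 timeout(3): 3={cand,b=18,log=-}
step 22 deliver 1→2: —
step 23 propose(0,'r'): —
step 24 deliver 0→1: —
step 25 deliver 1→0: 0={foll,b=21,log=-}
step 26 deliver 0→4: —
step 27 deliver 4→0: —
step 28 deliver 0→2: —
step 29 deliver 2→0: —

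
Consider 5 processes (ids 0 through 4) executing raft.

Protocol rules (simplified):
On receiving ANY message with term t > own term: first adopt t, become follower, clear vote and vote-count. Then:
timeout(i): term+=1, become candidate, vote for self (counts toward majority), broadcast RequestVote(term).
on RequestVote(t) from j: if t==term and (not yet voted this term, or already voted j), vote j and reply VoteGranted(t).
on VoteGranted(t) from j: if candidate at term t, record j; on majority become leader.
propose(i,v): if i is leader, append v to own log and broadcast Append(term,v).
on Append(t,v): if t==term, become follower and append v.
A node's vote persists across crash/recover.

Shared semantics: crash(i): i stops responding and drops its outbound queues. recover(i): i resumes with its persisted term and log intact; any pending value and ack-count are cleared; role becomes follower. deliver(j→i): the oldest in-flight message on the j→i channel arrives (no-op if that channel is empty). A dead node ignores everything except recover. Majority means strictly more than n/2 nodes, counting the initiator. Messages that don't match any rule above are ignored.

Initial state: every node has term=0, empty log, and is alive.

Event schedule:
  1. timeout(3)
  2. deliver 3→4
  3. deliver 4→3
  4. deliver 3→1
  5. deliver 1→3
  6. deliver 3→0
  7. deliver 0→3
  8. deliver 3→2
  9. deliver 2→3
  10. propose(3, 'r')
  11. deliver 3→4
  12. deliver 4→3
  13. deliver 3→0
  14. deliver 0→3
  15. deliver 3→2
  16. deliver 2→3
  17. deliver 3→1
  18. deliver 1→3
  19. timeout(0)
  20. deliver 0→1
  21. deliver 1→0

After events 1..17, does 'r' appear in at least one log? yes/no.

yes

[1] timeout(3) → N3(cand t1 [-])
[2] deliver 3→4 → N4(foll t1 [-])
[3] deliver 4→3 → ∅
[4] deliver 3→1 → N1(foll t1 [-])
[5] deliver 1→3 → N3(lead t1 [-])
[6] deliver 3→0 → N0(foll t1 [-])
[7] deliver 0→3 → ∅
[8] deliver 3→2 → N2(foll t1 [-])
[9] deliver 2→3 → ∅
[10] propose(3,'r') → N3(lead t1 [r])
[11] deliver 3→4 → N4(foll t1 [r])
[12] deliver 4→3 → ∅
[13] deliver 3→0 → N0(foll t1 [r])
[14] deliver 0→3 → ∅
[15] deliver 3→2 → N2(foll t1 [r])
[16] deliver 2→3 → ∅
[17] deliver 3→1 → N1(foll t1 [r])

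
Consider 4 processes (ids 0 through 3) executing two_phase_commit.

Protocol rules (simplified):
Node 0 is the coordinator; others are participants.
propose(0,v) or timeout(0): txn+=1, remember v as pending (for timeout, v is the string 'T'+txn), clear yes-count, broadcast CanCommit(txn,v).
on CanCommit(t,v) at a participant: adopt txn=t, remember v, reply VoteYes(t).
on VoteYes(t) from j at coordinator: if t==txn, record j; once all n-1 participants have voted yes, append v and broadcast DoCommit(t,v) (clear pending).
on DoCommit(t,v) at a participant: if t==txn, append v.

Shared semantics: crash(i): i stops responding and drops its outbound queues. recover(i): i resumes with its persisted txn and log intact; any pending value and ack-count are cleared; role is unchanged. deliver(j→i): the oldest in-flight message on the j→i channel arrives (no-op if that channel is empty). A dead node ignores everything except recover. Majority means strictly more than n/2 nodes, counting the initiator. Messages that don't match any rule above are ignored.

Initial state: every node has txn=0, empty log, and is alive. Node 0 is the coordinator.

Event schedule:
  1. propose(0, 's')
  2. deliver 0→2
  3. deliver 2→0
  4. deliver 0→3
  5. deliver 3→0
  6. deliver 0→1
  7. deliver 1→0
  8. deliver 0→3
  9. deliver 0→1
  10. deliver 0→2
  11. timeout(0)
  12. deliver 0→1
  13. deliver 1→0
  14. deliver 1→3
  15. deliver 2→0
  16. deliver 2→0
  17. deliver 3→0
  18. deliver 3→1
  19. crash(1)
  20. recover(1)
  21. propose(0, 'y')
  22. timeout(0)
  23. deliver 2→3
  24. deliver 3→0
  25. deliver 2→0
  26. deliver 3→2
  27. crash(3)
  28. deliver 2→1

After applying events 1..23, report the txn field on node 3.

step 1 propose(0,'s'): 0={coor,t=1,log=-}
step 2 deliver 0→2: 2={part,t=1,log=-}
step 3 deliver 2→0: —
step 4 deliver 0→3: 3={part,t=1,log=-}
step 5 deliver 3→0: —
step 6 deliver 0→1: 1={part,t=1,log=-}
step 7 deliver 1→0: 0={coor,t=1,log=s}
step 8 deliver 0→3: 3={part,t=1,log=s}
step 9 deliver 0→1: 1={part,t=1,log=s}
step 10 deliver 0→2: 2={part,t=1,log=s}
step 11 timeout(0): 0={coor,t=2,log=s}
step 12 deliver 0→1: 1={part,t=2,log=s}
step 13 deliver 1→0: —
step 14 deliver 1→3: —
step 15 deliver 2→0: —
step 16 deliver 2→0: —
step 17 deliver 3→0: —
step 18 deliver 3→1: —
step 19 crash(1): 1={✗part,t=2,log=s}
step 20 recover(1): 1={part,t=2,log=s}
step 21 propose(0,'y'): 0={coor,t=3,log=s}
step 22 timeout(0): 0={coor,t=4,log=s}
step 23 deliver 2→3: —

1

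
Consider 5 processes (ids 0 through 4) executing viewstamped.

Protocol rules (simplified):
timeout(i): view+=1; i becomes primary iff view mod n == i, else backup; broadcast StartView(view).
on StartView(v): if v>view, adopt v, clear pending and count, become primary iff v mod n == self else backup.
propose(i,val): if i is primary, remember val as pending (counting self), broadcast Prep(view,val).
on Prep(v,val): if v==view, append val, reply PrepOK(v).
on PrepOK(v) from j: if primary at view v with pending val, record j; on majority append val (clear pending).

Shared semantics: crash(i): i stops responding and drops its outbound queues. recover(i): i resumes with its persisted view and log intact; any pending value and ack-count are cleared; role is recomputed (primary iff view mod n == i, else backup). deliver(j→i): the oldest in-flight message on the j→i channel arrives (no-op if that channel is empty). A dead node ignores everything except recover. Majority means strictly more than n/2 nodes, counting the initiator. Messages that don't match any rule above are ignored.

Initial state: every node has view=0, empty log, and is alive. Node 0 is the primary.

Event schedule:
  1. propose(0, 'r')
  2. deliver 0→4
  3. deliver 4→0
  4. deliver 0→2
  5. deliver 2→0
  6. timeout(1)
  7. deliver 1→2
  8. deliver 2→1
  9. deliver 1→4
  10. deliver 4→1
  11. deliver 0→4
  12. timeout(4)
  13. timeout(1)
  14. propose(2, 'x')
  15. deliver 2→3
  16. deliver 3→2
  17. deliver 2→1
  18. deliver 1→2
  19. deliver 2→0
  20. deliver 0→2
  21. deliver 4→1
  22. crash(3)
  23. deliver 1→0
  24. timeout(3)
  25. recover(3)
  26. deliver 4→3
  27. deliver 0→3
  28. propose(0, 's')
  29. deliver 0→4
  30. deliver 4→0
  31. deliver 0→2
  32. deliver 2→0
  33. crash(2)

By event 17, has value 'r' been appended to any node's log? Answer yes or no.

yes

e1 propose(0,'r'): ·
e2 deliver 0→4: 4[back,v=0,r]
e3 deliver 4→0: ·
e4 deliver 0→2: 2[back,v=0,r]
e5 deliver 2→0: 0[prim,v=0,r]
e6 timeout(1): 1[prim,v=1,-]
e7 deliver 1→2: 2[back,v=1,r]
e8 deliver 2→1: ·
e9 deliver 1→4: 4[back,v=1,r]
e10 deliver 4→1: ·
e11 deliver 0→4: ·
e12 timeout(4): 4[back,v=2,r]
e13 timeout(1): 1[back,v=2,-]
e14 propose(2,'x'): ·
e15 deliver 2→3: ·
e16 deliver 3→2: ·
e17 deliver 2→1: ·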